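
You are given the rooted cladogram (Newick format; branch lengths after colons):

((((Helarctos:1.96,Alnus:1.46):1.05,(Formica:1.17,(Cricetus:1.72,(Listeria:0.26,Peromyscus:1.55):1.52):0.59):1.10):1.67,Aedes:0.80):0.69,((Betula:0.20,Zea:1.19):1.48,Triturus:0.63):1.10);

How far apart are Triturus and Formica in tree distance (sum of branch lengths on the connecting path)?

6.36

The path runs Triturus → … → MRCA → … → Formica; the MRCA is the root of the tree.
Branch lengths along that path: 0.63 + 1.10 + 0.69 + 1.67 + 1.10 + 1.17 = 6.36.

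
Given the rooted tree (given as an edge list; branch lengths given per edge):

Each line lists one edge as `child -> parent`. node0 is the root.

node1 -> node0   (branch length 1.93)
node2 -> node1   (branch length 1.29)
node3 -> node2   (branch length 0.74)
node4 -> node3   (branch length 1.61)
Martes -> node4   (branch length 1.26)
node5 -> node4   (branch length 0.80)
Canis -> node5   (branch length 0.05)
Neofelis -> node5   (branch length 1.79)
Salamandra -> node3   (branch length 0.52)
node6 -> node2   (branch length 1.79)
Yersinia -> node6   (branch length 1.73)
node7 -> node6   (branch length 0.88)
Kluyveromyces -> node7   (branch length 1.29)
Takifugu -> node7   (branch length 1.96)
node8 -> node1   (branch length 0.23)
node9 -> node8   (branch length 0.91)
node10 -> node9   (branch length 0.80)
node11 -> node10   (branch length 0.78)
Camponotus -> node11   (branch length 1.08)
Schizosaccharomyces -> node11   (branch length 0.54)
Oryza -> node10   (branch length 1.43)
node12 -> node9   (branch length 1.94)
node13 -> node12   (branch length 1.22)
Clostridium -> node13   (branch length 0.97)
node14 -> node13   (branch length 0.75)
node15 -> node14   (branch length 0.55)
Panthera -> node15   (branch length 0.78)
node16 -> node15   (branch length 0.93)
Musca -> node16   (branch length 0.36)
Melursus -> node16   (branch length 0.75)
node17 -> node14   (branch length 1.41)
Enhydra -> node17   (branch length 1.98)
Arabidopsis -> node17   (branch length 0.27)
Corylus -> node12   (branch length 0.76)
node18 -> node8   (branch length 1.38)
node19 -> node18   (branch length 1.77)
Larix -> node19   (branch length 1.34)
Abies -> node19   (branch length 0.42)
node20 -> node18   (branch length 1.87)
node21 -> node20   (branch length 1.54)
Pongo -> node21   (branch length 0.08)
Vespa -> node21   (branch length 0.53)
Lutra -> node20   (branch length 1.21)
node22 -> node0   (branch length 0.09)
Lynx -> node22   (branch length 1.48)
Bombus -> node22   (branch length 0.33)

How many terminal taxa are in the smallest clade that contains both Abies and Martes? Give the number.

22

The MRCA of Abies and Martes is the node subtending ((((Martes,(Canis,Neofelis)),Salamandra),(Yersinia,(Kluyveromyces,Takifugu))),((((Camponotus,Schizosaccharomyces),Oryza),((Clostridium,((Panthera,(Musca,Melursus)),(Enhydra,Arabidopsis))),Corylus)),((Larix,Abies),((Pongo,Vespa),Lutra)))).
That clade contains 22 terminal taxa: Abies, Arabidopsis, Camponotus, Canis, Clostridium, Corylus, Enhydra, Kluyveromyces, Larix, Lutra, Martes, Melursus, Musca, Neofelis, Oryza, Panthera, Pongo, Salamandra, Schizosaccharomyces, Takifugu, Vespa, Yersinia.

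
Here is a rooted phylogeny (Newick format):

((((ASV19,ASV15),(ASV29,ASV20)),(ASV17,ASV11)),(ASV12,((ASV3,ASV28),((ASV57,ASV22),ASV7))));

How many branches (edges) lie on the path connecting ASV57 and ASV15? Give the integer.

9

The MRCA of ASV57 and ASV15 is the root of the tree.
From ASV57 up to that node: 5 branches. From ASV15 up to the same node: 4 branches. Total: 5 + 4 = 9.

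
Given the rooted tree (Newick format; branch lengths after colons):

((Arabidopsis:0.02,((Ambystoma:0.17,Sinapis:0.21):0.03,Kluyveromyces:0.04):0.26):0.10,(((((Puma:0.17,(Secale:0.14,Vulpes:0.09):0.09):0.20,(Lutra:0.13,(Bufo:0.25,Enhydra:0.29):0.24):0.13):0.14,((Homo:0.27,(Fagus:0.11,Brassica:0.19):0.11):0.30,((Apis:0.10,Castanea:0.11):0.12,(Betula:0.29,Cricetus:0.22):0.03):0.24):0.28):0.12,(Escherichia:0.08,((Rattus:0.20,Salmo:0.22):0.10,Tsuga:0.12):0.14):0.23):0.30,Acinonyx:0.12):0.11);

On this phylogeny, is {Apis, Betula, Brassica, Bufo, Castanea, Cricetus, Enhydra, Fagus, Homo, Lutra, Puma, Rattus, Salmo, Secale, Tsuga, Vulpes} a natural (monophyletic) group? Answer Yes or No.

No

The MRCA of the listed taxa subtends ((((Puma,(Secale,Vulpes)),(Lutra,(Bufo,Enhydra))),((Homo,(Fagus,Brassica)),((Apis,Castanea),(Betula,Cricetus)))),(Escherichia,((Rattus,Salmo),Tsuga))).
That clade also contains Escherichia, which is not in the proposed group, so the group is not monophyletic.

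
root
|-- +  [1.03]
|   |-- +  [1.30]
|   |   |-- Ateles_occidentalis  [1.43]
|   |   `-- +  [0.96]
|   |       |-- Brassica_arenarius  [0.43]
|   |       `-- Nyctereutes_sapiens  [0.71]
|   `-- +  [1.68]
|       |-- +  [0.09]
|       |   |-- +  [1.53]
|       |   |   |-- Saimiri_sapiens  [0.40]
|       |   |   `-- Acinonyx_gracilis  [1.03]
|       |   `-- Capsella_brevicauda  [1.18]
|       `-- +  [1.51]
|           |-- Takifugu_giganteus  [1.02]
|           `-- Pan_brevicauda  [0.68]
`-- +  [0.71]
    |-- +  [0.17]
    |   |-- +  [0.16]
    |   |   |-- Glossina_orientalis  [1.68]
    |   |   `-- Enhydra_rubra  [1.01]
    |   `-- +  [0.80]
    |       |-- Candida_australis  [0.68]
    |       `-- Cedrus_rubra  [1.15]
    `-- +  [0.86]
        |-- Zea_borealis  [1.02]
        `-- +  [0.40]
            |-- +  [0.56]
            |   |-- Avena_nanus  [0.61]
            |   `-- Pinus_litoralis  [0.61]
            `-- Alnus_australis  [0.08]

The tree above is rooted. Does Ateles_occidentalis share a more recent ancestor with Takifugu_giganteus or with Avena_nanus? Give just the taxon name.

Takifugu_giganteus

The MRCA of Ateles_occidentalis and Takifugu_giganteus subtends ((Ateles_occidentalis,(Brassica_arenarius,Nyctereutes_sapiens)),(((Saimiri_sapiens,Acinonyx_gracilis),Capsella_brevicauda),(Takifugu_giganteus,Pan_brevicauda))) (8 taxa).
The MRCA of Ateles_occidentalis and Avena_nanus is the root, subtending the entire tree (16 taxa).
The first is nested inside the second, so Ateles_occidentalis shares a more recent common ancestor with Takifugu_giganteus.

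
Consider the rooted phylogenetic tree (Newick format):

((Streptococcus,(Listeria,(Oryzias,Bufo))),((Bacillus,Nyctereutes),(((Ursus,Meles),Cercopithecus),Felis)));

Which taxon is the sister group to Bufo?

Oryzias

Bufo attaches to the tree at the node subtending (Oryzias,Bufo).
The other lineage descending from that same node — the sister group — is the single tip Oryzias.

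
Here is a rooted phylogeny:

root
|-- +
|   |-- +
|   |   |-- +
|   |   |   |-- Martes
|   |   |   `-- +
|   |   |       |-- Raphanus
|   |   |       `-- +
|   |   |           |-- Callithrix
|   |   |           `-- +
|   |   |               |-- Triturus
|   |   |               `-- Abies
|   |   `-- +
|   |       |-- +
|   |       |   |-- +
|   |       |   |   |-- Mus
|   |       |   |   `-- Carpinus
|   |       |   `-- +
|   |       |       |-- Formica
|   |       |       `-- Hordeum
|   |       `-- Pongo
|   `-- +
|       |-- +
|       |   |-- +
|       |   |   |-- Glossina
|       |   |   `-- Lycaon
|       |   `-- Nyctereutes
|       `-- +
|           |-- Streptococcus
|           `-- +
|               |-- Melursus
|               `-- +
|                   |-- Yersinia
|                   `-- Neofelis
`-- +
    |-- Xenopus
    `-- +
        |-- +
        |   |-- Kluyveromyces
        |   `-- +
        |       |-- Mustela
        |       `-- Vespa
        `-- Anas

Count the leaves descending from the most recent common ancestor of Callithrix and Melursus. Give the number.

17

The MRCA of Callithrix and Melursus is the node subtending (((Martes,(Raphanus,(Callithrix,(Triturus,Abies)))),(((Mus,Carpinus),(Formica,Hordeum)),Pongo)),(((Glossina,Lycaon),Nyctereutes),(Streptococcus,(Melursus,(Yersinia,Neofelis))))).
That clade contains 17 terminal taxa: Abies, Callithrix, Carpinus, Formica, Glossina, Hordeum, Lycaon, Martes, Melursus, Mus, Neofelis, Nyctereutes, Pongo, Raphanus, Streptococcus, Triturus, Yersinia.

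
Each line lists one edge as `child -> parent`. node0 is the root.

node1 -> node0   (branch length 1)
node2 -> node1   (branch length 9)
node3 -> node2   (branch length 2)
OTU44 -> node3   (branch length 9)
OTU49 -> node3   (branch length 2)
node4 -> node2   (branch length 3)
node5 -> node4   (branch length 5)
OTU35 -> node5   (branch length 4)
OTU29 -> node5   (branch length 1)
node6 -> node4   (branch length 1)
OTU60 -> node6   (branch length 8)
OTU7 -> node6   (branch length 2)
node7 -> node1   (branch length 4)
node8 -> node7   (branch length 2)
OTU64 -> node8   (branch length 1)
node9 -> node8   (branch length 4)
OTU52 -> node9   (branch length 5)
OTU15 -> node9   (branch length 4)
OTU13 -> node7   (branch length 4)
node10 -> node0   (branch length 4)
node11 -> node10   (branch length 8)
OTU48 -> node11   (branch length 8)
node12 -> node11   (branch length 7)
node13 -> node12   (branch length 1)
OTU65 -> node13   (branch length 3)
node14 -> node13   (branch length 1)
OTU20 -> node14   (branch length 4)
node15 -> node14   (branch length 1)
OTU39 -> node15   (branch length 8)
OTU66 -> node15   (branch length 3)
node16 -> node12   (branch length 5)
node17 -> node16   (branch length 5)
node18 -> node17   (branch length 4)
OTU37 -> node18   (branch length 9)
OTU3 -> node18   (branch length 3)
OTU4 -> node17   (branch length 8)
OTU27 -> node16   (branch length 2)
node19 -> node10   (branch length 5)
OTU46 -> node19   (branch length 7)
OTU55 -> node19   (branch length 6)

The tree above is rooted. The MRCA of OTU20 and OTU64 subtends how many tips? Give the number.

21

The MRCA of OTU20 and OTU64 is the root, so the clade is the entire tree.
That clade contains 21 terminal taxa: OTU13, OTU15, OTU20, OTU27, OTU29, OTU3, OTU35, OTU37, OTU39, OTU4, OTU44, OTU46, OTU48, OTU49, OTU52, OTU55, OTU60, OTU64, OTU65, OTU66, OTU7.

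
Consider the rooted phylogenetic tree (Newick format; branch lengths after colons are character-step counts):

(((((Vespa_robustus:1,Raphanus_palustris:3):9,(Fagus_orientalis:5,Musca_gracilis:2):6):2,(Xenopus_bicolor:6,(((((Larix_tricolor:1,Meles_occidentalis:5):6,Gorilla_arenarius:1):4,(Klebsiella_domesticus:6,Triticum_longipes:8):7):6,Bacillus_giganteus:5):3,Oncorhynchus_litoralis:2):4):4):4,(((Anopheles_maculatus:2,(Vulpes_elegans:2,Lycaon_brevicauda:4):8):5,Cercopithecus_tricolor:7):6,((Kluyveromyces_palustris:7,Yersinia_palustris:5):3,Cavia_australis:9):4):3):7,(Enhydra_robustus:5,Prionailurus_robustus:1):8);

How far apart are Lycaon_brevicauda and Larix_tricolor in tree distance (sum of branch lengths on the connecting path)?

The path runs Lycaon_brevicauda → … → MRCA → … → Larix_tricolor; the MRCA is the node subtending ((((Vespa_robustus,Raphanus_palustris),(Fagus_orientalis,Musca_gracilis)),(Xenopus_bicolor,(((((Larix_tricolor,Meles_occidentalis),Gorilla_arenarius),(Klebsiella_domesticus,Triticum_longipes)),Bacillus_giganteus),Oncorhynchus_litoralis))),(((Anopheles_maculatus,(Vulpes_elegans,Lycaon_brevicauda)),Cercopithecus_tricolor),((Kluyveromyces_palustris,Yersinia_palustris),Cavia_australis))).
Branch lengths along that path: 4 + 8 + 5 + 6 + 3 + 4 + 4 + 4 + 3 + 6 + 4 + 6 + 1 = 58.

58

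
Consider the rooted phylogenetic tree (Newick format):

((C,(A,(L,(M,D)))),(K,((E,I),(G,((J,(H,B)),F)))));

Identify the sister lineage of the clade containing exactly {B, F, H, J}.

The clade containing exactly {B, F, H, J} attaches to the tree at the node subtending (G,((J,(H,B)),F)).
The other lineage descending from that same node — the sister group — is the single tip G.

G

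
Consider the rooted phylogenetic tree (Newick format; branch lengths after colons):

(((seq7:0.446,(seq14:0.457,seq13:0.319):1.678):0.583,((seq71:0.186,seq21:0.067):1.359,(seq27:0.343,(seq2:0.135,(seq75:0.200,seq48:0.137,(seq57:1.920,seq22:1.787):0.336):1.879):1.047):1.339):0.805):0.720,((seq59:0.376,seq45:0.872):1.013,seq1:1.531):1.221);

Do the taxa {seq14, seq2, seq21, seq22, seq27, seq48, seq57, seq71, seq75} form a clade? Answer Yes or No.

The MRCA of the listed taxa subtends ((seq7,(seq14,seq13)),((seq71,seq21),(seq27,(seq2,(seq75,seq48,(seq57,seq22)))))).
That clade also contains seq13, seq7, which are not in the proposed group, so the group is not monophyletic.

No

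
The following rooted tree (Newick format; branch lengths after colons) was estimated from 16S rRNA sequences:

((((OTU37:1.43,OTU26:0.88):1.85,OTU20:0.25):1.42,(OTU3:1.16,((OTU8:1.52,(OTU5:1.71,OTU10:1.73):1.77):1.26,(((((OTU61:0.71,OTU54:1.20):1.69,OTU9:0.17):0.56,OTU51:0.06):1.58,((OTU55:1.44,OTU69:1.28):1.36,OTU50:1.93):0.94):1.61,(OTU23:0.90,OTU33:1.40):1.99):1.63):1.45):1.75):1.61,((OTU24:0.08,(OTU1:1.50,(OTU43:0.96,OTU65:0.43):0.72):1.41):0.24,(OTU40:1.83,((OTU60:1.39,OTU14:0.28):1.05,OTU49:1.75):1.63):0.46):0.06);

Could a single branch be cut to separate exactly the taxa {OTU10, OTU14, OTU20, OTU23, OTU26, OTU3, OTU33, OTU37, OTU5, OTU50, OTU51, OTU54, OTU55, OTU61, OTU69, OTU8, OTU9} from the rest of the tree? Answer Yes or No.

No

The MRCA of the listed taxa is the root, so the smallest clade containing them is the whole tree.
That clade also contains OTU1, OTU24, OTU40, OTU43, OTU49, OTU60, OTU65, which are not in the proposed group, so the group is not monophyletic.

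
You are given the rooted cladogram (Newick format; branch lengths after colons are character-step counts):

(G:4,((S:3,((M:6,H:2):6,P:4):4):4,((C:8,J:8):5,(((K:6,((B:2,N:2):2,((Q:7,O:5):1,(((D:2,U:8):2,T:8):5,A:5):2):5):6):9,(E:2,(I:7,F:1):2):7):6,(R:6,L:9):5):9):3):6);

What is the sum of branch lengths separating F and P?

The path runs F → … → MRCA → … → P; the MRCA is the node subtending ((S,((M,H),P)),((C,J),(((K,((B,N),((Q,O),(((D,U),T),A)))),(E,(I,F))),(R,L)))).
Branch lengths along that path: 1 + 2 + 7 + 6 + 9 + 3 + 4 + 4 + 4 = 40.

40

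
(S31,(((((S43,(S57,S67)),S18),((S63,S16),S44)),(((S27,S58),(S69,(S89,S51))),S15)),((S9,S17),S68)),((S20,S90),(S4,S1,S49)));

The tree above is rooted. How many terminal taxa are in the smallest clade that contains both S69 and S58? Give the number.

5

The MRCA of S69 and S58 is the node subtending ((S27,S58),(S69,(S89,S51))).
That clade contains 5 terminal taxa: S27, S51, S58, S69, S89.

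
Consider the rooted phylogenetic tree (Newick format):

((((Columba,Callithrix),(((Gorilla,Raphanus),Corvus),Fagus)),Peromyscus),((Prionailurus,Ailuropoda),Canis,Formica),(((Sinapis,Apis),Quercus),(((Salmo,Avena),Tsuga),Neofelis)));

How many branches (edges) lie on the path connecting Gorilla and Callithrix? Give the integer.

6

The MRCA of Gorilla and Callithrix is the node subtending ((Columba,Callithrix),(((Gorilla,Raphanus),Corvus),Fagus)).
From Gorilla up to that node: 4 branches. From Callithrix up to the same node: 2 branches. Total: 4 + 2 = 6.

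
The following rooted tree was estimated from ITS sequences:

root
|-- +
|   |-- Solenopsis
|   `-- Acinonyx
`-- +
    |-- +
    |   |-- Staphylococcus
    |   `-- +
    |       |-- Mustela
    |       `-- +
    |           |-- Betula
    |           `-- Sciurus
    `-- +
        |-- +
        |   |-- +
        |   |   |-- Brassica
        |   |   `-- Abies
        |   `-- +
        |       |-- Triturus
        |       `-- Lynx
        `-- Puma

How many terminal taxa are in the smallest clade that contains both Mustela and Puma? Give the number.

The MRCA of Mustela and Puma is the node subtending ((Staphylococcus,(Mustela,(Betula,Sciurus))),(((Brassica,Abies),(Triturus,Lynx)),Puma)).
That clade contains 9 terminal taxa: Abies, Betula, Brassica, Lynx, Mustela, Puma, Sciurus, Staphylococcus, Triturus.

9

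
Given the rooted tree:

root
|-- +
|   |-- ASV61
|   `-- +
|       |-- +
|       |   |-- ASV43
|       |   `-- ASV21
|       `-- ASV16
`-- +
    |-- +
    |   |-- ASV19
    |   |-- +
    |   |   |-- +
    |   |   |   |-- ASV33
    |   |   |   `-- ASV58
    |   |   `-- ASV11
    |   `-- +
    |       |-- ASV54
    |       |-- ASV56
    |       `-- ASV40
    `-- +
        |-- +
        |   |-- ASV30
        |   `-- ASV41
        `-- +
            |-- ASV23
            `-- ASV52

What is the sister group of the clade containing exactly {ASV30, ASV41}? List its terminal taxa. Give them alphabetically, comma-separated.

The clade containing exactly {ASV30, ASV41} attaches to the tree at the node subtending ((ASV30,ASV41),(ASV23,ASV52)).
The other lineage descending from that same node — the sister group — is (ASV23,ASV52); its 2 tips in alphabetical order are the answer.

ASV23, ASV52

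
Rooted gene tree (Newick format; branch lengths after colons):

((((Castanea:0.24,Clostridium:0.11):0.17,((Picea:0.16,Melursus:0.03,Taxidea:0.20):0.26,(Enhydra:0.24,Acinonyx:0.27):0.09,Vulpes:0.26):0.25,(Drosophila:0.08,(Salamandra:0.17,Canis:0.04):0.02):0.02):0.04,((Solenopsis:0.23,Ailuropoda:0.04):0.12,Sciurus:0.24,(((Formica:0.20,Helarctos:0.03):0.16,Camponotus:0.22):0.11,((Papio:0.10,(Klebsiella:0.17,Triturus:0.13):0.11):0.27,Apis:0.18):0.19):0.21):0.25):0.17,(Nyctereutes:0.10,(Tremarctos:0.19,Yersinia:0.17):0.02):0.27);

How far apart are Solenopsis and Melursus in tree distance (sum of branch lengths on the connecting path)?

The path runs Solenopsis → … → MRCA → … → Melursus; the MRCA is the node subtending (((Castanea,Clostridium),((Picea,Melursus,Taxidea),(Enhydra,Acinonyx),Vulpes),(Drosophila,(Salamandra,Canis))),((Solenopsis,Ailuropoda),Sciurus,(((Formica,Helarctos),Camponotus),((Papio,(Klebsiella,Triturus)),Apis)))).
Branch lengths along that path: 0.23 + 0.12 + 0.25 + 0.04 + 0.25 + 0.26 + 0.03 = 1.18.

1.18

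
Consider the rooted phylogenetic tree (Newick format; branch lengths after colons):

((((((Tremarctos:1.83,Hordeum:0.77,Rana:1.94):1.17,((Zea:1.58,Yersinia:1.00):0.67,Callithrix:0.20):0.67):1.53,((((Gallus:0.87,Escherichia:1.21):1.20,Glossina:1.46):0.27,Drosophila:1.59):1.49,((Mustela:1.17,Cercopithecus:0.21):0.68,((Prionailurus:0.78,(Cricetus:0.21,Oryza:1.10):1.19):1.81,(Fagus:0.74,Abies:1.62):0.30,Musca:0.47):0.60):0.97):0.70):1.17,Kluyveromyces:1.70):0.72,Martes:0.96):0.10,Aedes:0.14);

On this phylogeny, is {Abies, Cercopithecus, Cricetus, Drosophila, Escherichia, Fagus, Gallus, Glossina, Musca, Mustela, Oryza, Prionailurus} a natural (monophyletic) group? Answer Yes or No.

Yes

The most recent common ancestor of these taxa subtends ((((Gallus,Escherichia),Glossina),Drosophila),((Mustela,Cercopithecus),((Prionailurus,(Cricetus,Oryza)),(Fagus,Abies),Musca))).
That clade has exactly 12 tips — every listed taxon and nothing else — so the group is monophyletic.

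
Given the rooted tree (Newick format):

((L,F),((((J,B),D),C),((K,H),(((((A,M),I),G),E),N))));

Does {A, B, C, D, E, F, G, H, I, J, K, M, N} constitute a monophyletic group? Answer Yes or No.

The MRCA of the listed taxa is the root, so the smallest clade containing them is the whole tree.
That clade also contains L, which is not in the proposed group, so the group is not monophyletic.

No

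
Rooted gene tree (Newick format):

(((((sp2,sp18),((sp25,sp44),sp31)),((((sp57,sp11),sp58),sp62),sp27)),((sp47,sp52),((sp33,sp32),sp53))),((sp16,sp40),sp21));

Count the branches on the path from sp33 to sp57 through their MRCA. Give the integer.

The MRCA of sp33 and sp57 is the node subtending ((((sp2,sp18),((sp25,sp44),sp31)),((((sp57,sp11),sp58),sp62),sp27)),((sp47,sp52),((sp33,sp32),sp53))).
From sp33 up to that node: 4 branches. From sp57 up to the same node: 6 branches. Total: 4 + 6 = 10.

10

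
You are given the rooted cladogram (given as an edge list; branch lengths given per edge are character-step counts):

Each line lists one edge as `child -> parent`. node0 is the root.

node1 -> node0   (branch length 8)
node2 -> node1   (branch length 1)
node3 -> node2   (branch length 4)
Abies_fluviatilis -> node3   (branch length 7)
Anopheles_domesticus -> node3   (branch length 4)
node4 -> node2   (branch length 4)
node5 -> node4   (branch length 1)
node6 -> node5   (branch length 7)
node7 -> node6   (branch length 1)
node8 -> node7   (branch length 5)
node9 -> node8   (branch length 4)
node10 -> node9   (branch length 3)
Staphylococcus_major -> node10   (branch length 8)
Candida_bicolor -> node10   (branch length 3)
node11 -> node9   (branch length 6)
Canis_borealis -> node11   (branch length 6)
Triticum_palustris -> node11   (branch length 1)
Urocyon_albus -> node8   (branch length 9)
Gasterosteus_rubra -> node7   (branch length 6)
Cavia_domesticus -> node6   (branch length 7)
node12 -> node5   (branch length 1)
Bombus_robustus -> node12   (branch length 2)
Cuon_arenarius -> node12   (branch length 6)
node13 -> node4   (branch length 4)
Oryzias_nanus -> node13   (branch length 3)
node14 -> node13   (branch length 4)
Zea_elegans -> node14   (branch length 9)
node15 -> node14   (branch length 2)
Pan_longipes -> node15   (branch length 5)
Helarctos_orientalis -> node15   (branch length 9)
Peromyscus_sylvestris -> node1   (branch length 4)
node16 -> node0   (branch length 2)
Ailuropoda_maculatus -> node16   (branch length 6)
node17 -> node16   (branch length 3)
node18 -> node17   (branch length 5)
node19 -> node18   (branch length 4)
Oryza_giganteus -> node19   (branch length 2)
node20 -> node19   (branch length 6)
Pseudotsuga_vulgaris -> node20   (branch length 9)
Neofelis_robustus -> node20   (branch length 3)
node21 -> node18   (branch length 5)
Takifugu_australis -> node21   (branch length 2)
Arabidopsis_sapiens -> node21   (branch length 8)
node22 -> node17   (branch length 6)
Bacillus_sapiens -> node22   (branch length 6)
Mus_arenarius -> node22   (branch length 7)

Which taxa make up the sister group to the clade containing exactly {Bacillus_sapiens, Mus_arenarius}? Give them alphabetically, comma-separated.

The clade containing exactly {Bacillus_sapiens, Mus_arenarius} attaches to the tree at the node subtending (((Oryza_giganteus,(Pseudotsuga_vulgaris,Neofelis_robustus)),(Takifugu_australis,Arabidopsis_sapiens)),(Bacillus_sapiens,Mus_arenarius)).
The other lineage descending from that same node — the sister group — is ((Oryza_giganteus,(Pseudotsuga_vulgaris,Neofelis_robustus)),(Takifugu_australis,Arabidopsis_sapiens)); its 5 tips in alphabetical order are the answer.

Arabidopsis_sapiens, Neofelis_robustus, Oryza_giganteus, Pseudotsuga_vulgaris, Takifugu_australis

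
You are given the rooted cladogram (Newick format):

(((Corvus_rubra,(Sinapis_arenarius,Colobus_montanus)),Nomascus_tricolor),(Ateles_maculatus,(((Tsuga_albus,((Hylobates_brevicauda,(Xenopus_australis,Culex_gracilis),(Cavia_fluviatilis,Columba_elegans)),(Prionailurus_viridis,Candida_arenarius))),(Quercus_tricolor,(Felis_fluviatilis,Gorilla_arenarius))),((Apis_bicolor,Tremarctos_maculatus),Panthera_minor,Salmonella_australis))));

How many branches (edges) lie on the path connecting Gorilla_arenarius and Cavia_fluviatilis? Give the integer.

8

The MRCA of Gorilla_arenarius and Cavia_fluviatilis is the node subtending ((Tsuga_albus,((Hylobates_brevicauda,(Xenopus_australis,Culex_gracilis),(Cavia_fluviatilis,Columba_elegans)),(Prionailurus_viridis,Candida_arenarius))),(Quercus_tricolor,(Felis_fluviatilis,Gorilla_arenarius))).
From Gorilla_arenarius up to that node: 3 branches. From Cavia_fluviatilis up to the same node: 5 branches. Total: 3 + 5 = 8.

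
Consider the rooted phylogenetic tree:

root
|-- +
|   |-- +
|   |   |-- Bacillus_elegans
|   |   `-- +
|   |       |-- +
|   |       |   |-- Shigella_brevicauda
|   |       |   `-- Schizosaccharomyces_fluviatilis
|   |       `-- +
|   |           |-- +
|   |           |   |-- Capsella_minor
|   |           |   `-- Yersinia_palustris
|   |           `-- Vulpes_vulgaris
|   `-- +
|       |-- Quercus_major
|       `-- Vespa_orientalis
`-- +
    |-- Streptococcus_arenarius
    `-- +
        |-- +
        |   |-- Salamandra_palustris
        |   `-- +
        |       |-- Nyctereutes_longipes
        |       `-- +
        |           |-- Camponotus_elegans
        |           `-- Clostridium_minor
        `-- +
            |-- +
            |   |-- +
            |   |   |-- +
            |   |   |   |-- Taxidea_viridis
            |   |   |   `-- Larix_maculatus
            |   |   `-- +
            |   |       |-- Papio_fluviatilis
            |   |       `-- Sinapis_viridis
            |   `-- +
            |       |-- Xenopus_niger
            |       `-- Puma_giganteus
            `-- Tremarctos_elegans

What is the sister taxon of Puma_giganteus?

Puma_giganteus attaches to the tree at the node subtending (Xenopus_niger,Puma_giganteus).
The other lineage descending from that same node — the sister group — is the single tip Xenopus_niger.

Xenopus_niger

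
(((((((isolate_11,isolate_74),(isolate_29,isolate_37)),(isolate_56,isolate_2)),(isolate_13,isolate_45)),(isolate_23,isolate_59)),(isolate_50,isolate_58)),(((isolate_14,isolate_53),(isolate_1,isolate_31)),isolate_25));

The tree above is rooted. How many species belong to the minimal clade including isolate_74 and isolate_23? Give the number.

10

The MRCA of isolate_74 and isolate_23 is the node subtending (((((isolate_11,isolate_74),(isolate_29,isolate_37)),(isolate_56,isolate_2)),(isolate_13,isolate_45)),(isolate_23,isolate_59)).
That clade contains 10 terminal taxa: isolate_11, isolate_13, isolate_2, isolate_23, isolate_29, isolate_37, isolate_45, isolate_56, isolate_59, isolate_74.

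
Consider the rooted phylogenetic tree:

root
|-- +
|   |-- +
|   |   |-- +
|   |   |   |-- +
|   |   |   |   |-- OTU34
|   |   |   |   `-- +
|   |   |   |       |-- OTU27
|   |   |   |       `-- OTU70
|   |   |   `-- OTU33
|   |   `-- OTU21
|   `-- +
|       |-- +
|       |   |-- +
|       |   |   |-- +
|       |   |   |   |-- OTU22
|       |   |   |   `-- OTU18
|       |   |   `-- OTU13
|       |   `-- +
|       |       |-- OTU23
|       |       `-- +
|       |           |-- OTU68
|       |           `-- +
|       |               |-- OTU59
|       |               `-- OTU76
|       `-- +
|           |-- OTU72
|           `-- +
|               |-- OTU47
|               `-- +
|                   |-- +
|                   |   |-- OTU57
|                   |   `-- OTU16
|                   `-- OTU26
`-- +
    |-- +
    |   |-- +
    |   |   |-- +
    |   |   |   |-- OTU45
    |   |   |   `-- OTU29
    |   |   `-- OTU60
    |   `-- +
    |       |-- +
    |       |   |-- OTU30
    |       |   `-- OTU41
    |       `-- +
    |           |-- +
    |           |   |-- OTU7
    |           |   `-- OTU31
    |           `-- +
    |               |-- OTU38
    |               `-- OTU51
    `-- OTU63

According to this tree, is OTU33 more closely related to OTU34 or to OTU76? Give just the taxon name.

OTU34

The MRCA of OTU33 and OTU34 subtends ((OTU34,(OTU27,OTU70)),OTU33) (4 taxa).
The MRCA of OTU33 and OTU76 subtends ((((OTU34,(OTU27,OTU70)),OTU33),OTU21),((((OTU22,OTU18),OTU13),(OTU23,(OTU68,(OTU59,OTU76)))),(OTU72,(OTU47,((OTU57,OTU16),OTU26))))) (17 taxa).
The first is nested inside the second, so OTU33 shares a more recent common ancestor with OTU34.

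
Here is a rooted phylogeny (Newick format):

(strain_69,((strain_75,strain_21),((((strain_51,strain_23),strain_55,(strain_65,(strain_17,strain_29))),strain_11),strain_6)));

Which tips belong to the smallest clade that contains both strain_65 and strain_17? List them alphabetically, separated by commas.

strain_17, strain_29, strain_65

Tracing strain_65: it sits inside (strain_65,(strain_17,strain_29)).
Tracing strain_17: it sits inside (strain_17,strain_29).
The smallest clade enclosing both is (strain_65,(strain_17,strain_29)); the answer is its 3 terminal taxa in alphabetical order.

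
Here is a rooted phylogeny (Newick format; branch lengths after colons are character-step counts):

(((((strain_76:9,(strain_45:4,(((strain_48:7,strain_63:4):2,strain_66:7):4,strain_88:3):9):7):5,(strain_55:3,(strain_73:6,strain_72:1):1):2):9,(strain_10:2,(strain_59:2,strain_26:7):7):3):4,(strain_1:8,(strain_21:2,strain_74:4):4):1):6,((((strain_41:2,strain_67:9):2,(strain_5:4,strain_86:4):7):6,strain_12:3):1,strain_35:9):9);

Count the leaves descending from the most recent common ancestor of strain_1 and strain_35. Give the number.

21

The MRCA of strain_1 and strain_35 is the root, so the clade is the entire tree.
That clade contains 21 terminal taxa: strain_1, strain_10, strain_12, strain_21, strain_26, strain_35, strain_41, strain_45, strain_48, strain_5, strain_55, strain_59, strain_63, strain_66, strain_67, strain_72, strain_73, strain_74, strain_76, strain_86, strain_88.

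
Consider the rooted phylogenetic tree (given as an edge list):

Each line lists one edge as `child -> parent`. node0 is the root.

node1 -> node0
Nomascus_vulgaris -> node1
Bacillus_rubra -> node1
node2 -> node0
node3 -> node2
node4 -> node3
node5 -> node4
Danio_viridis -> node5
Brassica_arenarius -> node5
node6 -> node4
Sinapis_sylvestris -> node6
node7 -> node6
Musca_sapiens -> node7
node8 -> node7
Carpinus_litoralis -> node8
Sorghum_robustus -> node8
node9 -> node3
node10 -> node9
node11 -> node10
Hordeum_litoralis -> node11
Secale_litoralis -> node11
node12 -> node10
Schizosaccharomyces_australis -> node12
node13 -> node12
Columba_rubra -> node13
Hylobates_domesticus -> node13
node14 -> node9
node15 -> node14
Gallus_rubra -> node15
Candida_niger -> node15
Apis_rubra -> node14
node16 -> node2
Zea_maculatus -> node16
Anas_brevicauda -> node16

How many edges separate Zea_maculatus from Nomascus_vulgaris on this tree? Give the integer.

5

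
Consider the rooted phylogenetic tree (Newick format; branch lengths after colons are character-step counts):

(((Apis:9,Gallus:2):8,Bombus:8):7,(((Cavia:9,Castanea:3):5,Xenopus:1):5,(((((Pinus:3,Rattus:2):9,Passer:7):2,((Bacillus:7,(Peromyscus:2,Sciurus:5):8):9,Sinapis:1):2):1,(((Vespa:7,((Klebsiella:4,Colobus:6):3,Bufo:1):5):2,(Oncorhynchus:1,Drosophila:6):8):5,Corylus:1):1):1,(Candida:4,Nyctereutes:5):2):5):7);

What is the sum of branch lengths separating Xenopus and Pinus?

The path runs Xenopus → … → MRCA → … → Pinus; the MRCA is the node subtending (((Cavia,Castanea),Xenopus),(((((Pinus,Rattus),Passer),((Bacillus,(Peromyscus,Sciurus)),Sinapis)),(((Vespa,((Klebsiella,Colobus),Bufo)),(Oncorhynchus,Drosophila)),Corylus)),(Candida,Nyctereutes))).
Branch lengths along that path: 1 + 5 + 5 + 1 + 1 + 2 + 9 + 3 = 27.

27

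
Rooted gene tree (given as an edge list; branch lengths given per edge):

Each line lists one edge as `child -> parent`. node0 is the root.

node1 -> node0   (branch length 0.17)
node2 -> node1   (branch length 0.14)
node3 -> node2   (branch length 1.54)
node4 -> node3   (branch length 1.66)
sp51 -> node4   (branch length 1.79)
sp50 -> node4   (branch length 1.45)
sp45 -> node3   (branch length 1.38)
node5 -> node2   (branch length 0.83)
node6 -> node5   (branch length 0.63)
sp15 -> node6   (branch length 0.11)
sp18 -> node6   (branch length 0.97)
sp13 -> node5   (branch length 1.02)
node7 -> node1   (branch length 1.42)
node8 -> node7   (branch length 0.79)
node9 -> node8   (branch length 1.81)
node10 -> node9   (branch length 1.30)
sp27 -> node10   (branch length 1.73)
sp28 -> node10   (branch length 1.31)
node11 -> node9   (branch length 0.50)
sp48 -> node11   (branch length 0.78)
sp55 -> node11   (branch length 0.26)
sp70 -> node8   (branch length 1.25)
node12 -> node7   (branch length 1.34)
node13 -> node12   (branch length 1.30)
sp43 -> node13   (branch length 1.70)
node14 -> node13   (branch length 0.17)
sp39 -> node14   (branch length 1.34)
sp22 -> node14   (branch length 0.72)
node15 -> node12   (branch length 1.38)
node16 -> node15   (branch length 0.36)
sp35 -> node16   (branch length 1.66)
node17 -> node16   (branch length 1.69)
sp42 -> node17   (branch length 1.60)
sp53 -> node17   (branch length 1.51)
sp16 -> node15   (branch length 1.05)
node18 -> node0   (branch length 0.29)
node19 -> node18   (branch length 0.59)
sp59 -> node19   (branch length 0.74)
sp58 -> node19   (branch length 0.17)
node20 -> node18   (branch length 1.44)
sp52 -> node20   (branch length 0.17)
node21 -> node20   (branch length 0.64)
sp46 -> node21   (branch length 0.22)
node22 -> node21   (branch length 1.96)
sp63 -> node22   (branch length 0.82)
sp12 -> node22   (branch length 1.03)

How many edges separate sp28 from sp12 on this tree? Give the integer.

11

The MRCA of sp28 and sp12 is the root of the tree.
From sp28 up to that node: 6 branches. From sp12 up to the same node: 5 branches. Total: 6 + 5 = 11.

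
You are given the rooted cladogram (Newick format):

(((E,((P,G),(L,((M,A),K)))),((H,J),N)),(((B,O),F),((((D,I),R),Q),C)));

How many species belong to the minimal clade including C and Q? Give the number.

5

The MRCA of C and Q is the node subtending ((((D,I),R),Q),C).
That clade contains 5 terminal taxa: C, D, I, Q, R.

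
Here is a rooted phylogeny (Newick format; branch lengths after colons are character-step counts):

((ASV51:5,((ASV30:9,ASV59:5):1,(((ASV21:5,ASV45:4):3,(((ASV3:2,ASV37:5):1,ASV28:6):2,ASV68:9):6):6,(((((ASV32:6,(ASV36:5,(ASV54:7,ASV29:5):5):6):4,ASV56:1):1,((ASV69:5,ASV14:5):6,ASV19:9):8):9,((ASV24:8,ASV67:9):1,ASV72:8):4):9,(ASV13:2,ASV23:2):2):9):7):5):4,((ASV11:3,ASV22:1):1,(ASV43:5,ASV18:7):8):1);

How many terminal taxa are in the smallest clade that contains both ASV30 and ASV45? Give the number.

21

The MRCA of ASV30 and ASV45 is the node subtending ((ASV30,ASV59),(((ASV21,ASV45),(((ASV3,ASV37),ASV28),ASV68)),(((((ASV32,(ASV36,(ASV54,ASV29))),ASV56),((ASV69,ASV14),ASV19)),((ASV24,ASV67),ASV72)),(ASV13,ASV23)))).
That clade contains 21 terminal taxa: ASV13, ASV14, ASV19, ASV21, ASV23, ASV24, ASV28, ASV29, ASV3, ASV30, ASV32, ASV36, ASV37, ASV45, ASV54, ASV56, ASV59, ASV67, ASV68, ASV69, ASV72.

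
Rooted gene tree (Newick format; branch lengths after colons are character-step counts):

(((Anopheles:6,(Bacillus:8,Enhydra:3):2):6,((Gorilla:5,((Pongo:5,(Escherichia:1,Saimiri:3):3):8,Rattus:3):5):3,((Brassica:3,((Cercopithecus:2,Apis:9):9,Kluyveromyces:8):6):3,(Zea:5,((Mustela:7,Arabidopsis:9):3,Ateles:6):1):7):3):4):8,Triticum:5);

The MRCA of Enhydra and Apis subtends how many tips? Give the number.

The MRCA of Enhydra and Apis is the node subtending ((Anopheles,(Bacillus,Enhydra)),((Gorilla,((Pongo,(Escherichia,Saimiri)),Rattus)),((Brassica,((Cercopithecus,Apis),Kluyveromyces)),(Zea,((Mustela,Arabidopsis),Ateles))))).
That clade contains 16 terminal taxa: Anopheles, Apis, Arabidopsis, Ateles, Bacillus, Brassica, Cercopithecus, Enhydra, Escherichia, Gorilla, Kluyveromyces, Mustela, Pongo, Rattus, Saimiri, Zea.

16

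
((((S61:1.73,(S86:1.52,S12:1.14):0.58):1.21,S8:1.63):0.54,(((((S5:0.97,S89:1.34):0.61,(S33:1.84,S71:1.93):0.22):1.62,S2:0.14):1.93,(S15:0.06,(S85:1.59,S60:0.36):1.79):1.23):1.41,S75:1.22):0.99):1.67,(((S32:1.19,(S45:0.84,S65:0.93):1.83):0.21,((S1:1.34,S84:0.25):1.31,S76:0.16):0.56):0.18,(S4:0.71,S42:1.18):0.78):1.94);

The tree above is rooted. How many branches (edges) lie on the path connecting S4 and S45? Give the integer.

6

The MRCA of S4 and S45 is the node subtending (((S32,(S45,S65)),((S1,S84),S76)),(S4,S42)).
From S4 up to that node: 2 branches. From S45 up to the same node: 4 branches. Total: 2 + 4 = 6.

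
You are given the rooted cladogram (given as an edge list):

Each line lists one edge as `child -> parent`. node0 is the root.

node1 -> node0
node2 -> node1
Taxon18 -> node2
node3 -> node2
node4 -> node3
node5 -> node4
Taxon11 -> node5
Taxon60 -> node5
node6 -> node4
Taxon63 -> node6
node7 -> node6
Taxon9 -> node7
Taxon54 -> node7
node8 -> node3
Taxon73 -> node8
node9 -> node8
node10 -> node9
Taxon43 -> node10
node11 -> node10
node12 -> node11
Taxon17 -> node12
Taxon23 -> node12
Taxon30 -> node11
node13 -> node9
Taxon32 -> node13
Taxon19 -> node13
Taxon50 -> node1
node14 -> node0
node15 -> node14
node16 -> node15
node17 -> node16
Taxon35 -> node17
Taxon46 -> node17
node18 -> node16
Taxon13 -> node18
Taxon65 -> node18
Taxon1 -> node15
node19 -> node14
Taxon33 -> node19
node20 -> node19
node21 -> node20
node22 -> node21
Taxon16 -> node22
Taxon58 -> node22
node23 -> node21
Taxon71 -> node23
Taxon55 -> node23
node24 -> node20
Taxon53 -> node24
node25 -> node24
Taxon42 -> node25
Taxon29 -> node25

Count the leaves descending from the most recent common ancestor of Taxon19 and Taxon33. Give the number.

The MRCA of Taxon19 and Taxon33 is the root, so the clade is the entire tree.
That clade contains 27 terminal taxa: Taxon1, Taxon11, Taxon13, Taxon16, Taxon17, Taxon18, Taxon19, Taxon23, Taxon29, Taxon30, Taxon32, Taxon33, Taxon35, Taxon42, Taxon43, Taxon46, Taxon50, Taxon53, Taxon54, Taxon55, Taxon58, Taxon60, Taxon63, Taxon65, Taxon71, Taxon73, Taxon9.

27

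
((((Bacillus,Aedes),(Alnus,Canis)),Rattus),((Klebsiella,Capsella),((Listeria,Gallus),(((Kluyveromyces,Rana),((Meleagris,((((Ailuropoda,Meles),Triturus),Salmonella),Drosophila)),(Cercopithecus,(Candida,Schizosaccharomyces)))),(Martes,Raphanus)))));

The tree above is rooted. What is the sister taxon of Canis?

Canis attaches to the tree at the node subtending (Alnus,Canis).
The other lineage descending from that same node — the sister group — is the single tip Alnus.

Alnus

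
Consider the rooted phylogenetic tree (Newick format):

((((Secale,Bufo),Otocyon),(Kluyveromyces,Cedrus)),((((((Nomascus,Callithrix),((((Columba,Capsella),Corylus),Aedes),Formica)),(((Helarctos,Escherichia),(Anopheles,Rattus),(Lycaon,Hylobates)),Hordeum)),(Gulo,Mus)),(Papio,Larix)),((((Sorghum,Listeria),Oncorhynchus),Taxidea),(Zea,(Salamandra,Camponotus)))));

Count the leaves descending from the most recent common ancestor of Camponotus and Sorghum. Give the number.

7

The MRCA of Camponotus and Sorghum is the node subtending ((((Sorghum,Listeria),Oncorhynchus),Taxidea),(Zea,(Salamandra,Camponotus))).
That clade contains 7 terminal taxa: Camponotus, Listeria, Oncorhynchus, Salamandra, Sorghum, Taxidea, Zea.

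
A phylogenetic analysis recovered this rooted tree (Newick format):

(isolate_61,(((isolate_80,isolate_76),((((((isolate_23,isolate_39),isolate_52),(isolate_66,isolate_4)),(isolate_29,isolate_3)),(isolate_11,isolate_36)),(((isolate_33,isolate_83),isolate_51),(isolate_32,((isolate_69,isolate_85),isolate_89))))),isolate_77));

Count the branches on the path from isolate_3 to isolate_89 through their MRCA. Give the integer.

8

The MRCA of isolate_3 and isolate_89 is the node subtending ((((((isolate_23,isolate_39),isolate_52),(isolate_66,isolate_4)),(isolate_29,isolate_3)),(isolate_11,isolate_36)),(((isolate_33,isolate_83),isolate_51),(isolate_32,((isolate_69,isolate_85),isolate_89)))).
From isolate_3 up to that node: 4 branches. From isolate_89 up to the same node: 4 branches. Total: 4 + 4 = 8.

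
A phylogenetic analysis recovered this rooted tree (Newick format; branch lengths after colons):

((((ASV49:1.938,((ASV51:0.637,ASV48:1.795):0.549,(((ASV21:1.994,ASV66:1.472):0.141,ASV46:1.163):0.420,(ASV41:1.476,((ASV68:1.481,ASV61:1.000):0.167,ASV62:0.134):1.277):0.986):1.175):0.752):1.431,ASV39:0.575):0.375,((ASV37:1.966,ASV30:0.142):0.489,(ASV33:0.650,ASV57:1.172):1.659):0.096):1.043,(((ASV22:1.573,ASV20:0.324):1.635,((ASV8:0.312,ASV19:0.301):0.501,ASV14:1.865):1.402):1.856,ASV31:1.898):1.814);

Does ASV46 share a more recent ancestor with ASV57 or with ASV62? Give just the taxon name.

ASV62

The MRCA of ASV46 and ASV62 subtends (((ASV21,ASV66),ASV46),(ASV41,((ASV68,ASV61),ASV62))) (7 taxa).
The MRCA of ASV46 and ASV57 subtends (((ASV49,((ASV51,ASV48),(((ASV21,ASV66),ASV46),(ASV41,((ASV68,ASV61),ASV62))))),ASV39),((ASV37,ASV30),(ASV33,ASV57))) (15 taxa).
The first is nested inside the second, so ASV46 shares a more recent common ancestor with ASV62.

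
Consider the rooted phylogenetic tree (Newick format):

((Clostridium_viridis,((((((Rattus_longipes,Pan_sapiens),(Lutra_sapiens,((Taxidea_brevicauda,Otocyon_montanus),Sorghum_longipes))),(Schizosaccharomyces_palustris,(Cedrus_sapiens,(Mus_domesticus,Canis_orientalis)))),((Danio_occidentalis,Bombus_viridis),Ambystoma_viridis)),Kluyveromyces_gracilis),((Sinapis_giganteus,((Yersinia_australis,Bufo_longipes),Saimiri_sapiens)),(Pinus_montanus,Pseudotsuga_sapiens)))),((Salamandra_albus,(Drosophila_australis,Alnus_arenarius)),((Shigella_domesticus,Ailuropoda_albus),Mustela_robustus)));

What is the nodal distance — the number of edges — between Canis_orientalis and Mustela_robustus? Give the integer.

The MRCA of Canis_orientalis and Mustela_robustus is the root of the tree.
From Canis_orientalis up to that node: 9 branches. From Mustela_robustus up to the same node: 3 branches. Total: 9 + 3 = 12.

12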